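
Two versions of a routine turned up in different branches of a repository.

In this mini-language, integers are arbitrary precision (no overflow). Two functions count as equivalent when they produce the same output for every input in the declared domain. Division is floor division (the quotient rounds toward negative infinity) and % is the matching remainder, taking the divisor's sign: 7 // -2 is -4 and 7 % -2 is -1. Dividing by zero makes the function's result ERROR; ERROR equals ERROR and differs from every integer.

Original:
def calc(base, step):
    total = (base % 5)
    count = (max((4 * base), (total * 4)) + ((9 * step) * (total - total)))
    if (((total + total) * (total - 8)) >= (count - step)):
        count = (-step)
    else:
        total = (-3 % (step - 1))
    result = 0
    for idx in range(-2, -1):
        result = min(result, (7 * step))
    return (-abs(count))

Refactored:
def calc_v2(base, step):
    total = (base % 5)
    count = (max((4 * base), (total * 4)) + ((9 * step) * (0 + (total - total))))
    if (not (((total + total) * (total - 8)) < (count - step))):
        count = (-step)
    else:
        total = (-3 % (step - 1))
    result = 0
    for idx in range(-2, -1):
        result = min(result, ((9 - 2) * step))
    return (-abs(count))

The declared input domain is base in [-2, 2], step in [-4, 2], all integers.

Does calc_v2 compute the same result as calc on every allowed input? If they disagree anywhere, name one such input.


The two are interchangeable: boolean connective usage differs; arithmetic usage differs; comparison usage differs; constant usage differs, and every declared input agrees.
Tracing base=-2, step=0: calc: total=3, then count=12, then (((total + total) * (total - 8)) >= (count - step)) is false, then total=0, then result=0, then (idx=-2), then result=0, then returns -12 | calc_v2: total=3, then count=12, then (not (((total + total) * (total - 8)) < (count - step))) is false, then total=0, then result=0, then (idx=-2), then result=0, then returns -12 — matching result -12.
Sweeping the whole domain (35 inputs) finds no disagreement.
verdict: equivalent


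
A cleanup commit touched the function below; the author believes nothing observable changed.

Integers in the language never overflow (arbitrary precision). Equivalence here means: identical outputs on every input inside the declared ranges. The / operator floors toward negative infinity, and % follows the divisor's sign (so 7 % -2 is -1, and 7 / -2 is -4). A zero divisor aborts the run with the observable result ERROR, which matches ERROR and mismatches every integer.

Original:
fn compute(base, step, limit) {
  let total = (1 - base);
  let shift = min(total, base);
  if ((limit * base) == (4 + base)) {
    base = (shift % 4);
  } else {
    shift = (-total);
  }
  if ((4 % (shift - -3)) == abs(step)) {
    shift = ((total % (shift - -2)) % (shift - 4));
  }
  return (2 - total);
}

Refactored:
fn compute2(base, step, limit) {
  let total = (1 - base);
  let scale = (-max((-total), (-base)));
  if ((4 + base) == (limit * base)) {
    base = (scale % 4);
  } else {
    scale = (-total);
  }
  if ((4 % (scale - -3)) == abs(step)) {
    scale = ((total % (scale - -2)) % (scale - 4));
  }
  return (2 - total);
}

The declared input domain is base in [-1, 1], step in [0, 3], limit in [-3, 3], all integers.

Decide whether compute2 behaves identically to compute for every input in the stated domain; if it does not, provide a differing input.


Changes here: local variable names differ; also min/max/abs usage differs; the full 84-point sweep finds no disagreement.
verdict: equivalent


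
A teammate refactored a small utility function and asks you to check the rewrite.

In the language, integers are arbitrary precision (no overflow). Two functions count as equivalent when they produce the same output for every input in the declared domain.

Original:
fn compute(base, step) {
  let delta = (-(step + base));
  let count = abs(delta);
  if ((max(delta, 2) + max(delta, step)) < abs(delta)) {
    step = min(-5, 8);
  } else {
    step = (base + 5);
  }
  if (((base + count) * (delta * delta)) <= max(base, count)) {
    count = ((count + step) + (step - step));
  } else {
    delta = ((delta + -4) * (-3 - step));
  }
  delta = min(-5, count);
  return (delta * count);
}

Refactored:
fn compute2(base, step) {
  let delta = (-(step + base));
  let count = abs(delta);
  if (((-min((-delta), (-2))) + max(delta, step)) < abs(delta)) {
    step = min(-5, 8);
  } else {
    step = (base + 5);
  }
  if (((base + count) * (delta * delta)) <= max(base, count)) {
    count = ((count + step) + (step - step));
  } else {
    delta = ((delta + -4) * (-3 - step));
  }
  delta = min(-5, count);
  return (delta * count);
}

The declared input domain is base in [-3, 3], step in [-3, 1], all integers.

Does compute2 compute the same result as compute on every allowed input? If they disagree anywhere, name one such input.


The two versions differ — the changes include min/max/abs usage differs.
As a probe, take base=3, step=1: compute runs delta becomes -4; next count becomes 4; next ((max(delta, 2) + max(delta, step)) < abs(delta)) evaluates to true; next step becomes -5; next (((base + count) * (delta * delta)) <= max(base, count)) evaluates to false; next delta becomes -16; next delta becomes -5; next final value -20; compute2 runs delta becomes -4; next count becomes 4; next (((-min((-delta), (-2))) + max(delta, step)) < abs(delta)) evaluates to true; next step becomes -5; next (((base + count) * (delta * delta)) <= max(base, count)) evaluates to false; next delta becomes -16; next delta becomes -5; next final value -20; both end at -20.
Across all 35 domain points the two functions coincide.
verdict: equivalent


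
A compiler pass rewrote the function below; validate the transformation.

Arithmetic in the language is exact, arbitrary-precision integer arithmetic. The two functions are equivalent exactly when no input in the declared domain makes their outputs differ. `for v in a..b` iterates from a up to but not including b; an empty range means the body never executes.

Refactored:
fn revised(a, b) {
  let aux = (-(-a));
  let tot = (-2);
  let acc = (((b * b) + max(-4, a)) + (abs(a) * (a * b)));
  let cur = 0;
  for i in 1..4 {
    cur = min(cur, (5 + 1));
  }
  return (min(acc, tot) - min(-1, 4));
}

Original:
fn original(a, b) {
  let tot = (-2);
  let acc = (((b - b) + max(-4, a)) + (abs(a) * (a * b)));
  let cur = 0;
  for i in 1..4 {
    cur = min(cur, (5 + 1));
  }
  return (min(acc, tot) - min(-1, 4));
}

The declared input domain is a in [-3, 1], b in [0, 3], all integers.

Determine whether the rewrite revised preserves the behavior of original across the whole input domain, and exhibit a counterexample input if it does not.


Consider the input a=-3, b=1.
original: tot=-2, then acc=-12, then cur=0, then (i=1), then cur=0, then (i=2), then cur=0, then (i=3), then cur=0, then returns -11
revised: aux=-3, then tot=-2, then acc=-11, then cur=0, then (i=1), then cur=0, then (i=2), then cur=0, then (i=3), then cur=0, then returns -10
-11 against -10: the behavior changed.
verdict: not equivalent; witness: a=-3, b=1


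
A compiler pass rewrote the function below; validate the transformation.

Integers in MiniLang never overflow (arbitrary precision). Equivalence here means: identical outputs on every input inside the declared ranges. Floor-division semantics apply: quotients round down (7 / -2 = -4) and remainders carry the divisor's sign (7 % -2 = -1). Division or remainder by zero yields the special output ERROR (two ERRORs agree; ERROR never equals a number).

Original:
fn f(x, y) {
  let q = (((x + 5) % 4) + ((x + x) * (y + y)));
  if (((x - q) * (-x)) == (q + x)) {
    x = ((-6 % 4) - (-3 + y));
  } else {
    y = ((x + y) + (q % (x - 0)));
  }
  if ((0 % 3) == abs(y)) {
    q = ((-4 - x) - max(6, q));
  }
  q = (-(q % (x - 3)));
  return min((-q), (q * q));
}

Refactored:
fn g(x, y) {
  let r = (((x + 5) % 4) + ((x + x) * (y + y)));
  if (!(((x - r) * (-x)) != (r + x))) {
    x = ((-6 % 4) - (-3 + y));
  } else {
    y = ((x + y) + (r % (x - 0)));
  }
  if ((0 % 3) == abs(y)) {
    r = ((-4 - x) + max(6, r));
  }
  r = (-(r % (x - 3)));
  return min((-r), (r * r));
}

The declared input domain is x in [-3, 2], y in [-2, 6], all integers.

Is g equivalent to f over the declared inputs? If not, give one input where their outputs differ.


Not equivalent: x=-2, y=3 separates them (-3 vs -1).
f: q=-21, then (((x - q) * (-x)) == (q + x)) is false, then y=0, then ((0 % 3) == abs(y)) is true, then q=-8, then q=3, then returns -3
g: r=-21, then (!(((x - r) * (-x)) != (r + x))) is false, then y=0, then ((0 % 3) == abs(y)) is true, then r=4, then r=1, then returns -1
verdict: not equivalent; witness: x=-2, y=3


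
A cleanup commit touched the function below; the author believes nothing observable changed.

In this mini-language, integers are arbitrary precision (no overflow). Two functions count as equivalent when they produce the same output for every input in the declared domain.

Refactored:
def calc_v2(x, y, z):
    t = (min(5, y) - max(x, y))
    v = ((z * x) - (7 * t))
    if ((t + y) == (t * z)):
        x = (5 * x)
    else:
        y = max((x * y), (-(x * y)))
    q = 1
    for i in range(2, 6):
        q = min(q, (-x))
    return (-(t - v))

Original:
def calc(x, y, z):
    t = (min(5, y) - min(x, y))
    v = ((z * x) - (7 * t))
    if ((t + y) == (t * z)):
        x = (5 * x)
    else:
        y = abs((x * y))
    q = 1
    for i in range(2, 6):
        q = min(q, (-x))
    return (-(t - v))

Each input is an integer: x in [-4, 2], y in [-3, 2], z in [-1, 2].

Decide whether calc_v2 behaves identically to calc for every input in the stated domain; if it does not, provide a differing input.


Consider the input x=-4, y=-3, z=-1.
calc: t = 1; v = -3; ((t + y) == (t * z)) -> false; y = 12; q = 1; [i=2]; q = 1; [i=3]; q = 1; [i=4]; q = 1; [i=5]; q = 1; return -4
calc_v2: t = 0; v = 4; ((t + y) == (t * z)) -> false; y = 12; q = 1; [i=2]; q = 1; [i=3]; q = 1; [i=4]; q = 1; [i=5]; q = 1; return 4
-4 against 4: the behavior changed.
verdict: not equivalent; witness: x=-4, y=-3, z=-1


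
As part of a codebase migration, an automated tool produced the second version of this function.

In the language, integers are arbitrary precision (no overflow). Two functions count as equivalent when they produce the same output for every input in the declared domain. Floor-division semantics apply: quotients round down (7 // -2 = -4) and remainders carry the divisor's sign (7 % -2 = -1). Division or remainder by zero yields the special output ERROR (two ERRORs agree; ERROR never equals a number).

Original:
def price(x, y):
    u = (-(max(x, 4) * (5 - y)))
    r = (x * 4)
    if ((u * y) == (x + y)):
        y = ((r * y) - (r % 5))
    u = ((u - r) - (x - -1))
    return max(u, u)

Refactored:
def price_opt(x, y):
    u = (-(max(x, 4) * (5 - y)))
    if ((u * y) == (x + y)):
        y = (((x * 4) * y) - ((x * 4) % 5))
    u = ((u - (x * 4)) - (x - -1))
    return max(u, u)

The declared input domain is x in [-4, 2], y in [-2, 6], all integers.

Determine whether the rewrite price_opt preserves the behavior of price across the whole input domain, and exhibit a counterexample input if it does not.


Although arithmetic usage differs, local variable names differ, constant usage differs, statement counts differ, 63/63 inputs agree.
verdict: equivalent


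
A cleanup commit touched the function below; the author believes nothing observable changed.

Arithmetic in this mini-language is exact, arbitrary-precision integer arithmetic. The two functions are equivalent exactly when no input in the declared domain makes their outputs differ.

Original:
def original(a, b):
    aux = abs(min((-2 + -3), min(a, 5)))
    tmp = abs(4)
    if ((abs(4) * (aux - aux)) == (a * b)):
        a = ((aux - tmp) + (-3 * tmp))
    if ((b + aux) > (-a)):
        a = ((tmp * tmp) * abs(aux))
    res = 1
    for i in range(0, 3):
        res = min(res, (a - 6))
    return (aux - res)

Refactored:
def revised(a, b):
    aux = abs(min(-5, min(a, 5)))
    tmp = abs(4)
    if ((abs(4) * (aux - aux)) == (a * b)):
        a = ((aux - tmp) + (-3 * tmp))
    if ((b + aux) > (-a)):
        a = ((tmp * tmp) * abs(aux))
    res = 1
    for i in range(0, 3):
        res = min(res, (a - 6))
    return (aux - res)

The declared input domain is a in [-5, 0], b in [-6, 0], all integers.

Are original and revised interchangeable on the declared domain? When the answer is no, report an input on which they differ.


Behavior is preserved: although arithmetic usage differs; constant usage differs, the outputs never diverge.
One worked example (a=-5, b=-2) — original: aux = 5; tmp = 4; ((abs(4) * (aux - aux)) == (a * b)) -> false; ((b + aux) > (-a)) -> false; res = 1; [i=0]; res = -11; [i=1]; res = -11; [i=2]; res = -11; return 16; revised: aux = 5; tmp = 4; ((abs(4) * (aux - aux)) == (a * b)) -> false; ((b + aux) > (-a)) -> false; res = 1; [i=0]; res = -11; [i=1]; res = -11; [i=2]; res = -11; return 16; agreement on 16.
Sweeping the whole domain (42 inputs) finds no disagreement.
verdict: equivalent


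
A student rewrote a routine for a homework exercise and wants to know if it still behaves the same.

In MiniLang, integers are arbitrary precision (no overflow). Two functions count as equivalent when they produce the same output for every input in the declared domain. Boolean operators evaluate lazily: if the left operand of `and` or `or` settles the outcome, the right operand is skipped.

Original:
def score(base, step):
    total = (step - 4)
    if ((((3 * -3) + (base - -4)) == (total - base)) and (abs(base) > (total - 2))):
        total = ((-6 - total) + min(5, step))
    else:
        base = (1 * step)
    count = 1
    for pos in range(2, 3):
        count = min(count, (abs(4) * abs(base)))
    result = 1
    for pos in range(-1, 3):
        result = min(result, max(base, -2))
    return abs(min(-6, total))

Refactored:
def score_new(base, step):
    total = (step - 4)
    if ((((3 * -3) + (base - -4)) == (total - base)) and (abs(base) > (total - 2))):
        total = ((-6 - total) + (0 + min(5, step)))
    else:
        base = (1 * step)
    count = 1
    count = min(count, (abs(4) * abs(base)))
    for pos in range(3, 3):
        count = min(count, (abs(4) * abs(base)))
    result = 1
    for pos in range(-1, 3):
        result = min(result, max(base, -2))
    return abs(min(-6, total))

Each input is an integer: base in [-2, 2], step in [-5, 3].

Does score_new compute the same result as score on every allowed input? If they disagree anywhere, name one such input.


Behavior is preserved: although arithmetic usage differs; also statement counts differ; also min/max/abs usage differs; also constant usage differs; also loop structure differs, the outputs never diverge.
Spot check at base=0, step=0 — score: total = -4; ((((3 * -3) + (base - -4)) == (total - base)) and (abs(base) > (total - 2))) -> false; base = 0; count = 1; [pos=2]; count = 0; result = 1; [pos=-1]; result = 0; [pos=0]; result = 0; [pos=1]; result = 0; [pos=2]; result = 0; return 6. score_new: total = -4; ((((3 * -3) + (base - -4)) == (total - base)) and (abs(base) > (total - 2))) -> false; base = 0; count = 1; count = 0; the pos loop: no iterations; result = 1; [pos=-1]; result = 0; [pos=0]; result = 0; [pos=1]; result = 0; [pos=2]; result = 0; return 6. Both give 6.
Every one of the 45 inputs gives matching results.
verdict: equivalent


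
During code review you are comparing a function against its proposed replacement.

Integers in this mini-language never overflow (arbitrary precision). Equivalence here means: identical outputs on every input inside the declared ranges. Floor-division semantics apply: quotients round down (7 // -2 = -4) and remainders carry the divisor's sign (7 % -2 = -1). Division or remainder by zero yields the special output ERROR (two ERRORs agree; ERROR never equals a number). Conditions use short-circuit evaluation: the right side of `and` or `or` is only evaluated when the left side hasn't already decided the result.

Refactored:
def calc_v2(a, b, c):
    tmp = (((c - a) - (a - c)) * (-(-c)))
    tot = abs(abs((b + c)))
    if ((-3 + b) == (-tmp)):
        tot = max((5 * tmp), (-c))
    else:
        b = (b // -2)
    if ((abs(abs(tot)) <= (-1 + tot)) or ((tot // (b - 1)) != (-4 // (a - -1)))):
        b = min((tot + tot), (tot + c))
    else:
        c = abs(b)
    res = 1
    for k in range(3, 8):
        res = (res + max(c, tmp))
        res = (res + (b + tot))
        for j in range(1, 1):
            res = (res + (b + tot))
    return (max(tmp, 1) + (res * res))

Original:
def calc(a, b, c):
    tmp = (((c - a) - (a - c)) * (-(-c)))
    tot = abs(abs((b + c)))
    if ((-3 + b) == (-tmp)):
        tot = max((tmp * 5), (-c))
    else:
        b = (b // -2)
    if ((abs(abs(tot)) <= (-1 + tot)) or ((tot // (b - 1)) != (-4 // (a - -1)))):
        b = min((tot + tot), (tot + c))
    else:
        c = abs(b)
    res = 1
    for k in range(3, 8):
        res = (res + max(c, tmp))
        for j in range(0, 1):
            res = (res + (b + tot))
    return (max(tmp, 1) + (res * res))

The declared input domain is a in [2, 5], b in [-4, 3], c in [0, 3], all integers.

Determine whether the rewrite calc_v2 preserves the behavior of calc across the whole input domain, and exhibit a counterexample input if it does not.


The two are interchangeable: statement counts differ; and arithmetic usage differs; and loop structure differs, and every declared input agrees.
One worked example (a=2, b=1, c=0) — calc: tmp = 0; tot = 1; ((-3 + b) == (-tmp)) -> false; b = -1; ((abs(abs(tot)) <= (-1 + tot)) or ((tot // (b - 1)) != (-4 // (a - -1)))) -> true; b = 1; res = 1; [k=3]; res = 1; [j=0]; res = 3; [k=4]; res = 3; [j=0]; res = 5; [k=5]; res = 5; [j=0]; res = 7; [k=6]; res = 7; [j=0]; res = 9; [k=7]; res = 9; [j=0]; res = 11; return 122; calc_v2: tmp = 0; tot = 1; ((-3 + b) == (-tmp)) -> false; b = -1; ((abs(abs(tot)) <= (-1 + tot)) or ((tot // (b - 1)) != (-4 // (a - -1)))) -> true; b = 1; res = 1; [k=3]; res = 1; res = 3; the j loop: no iterations; [k=4]; res = 3; res = 5; the j loop: no iterations; [k=5]; res = 5; res = 7; the j loop: no iterations; [k=6]; res = 7; res = 9; the j loop: no iterations; [k=7]; res = 9; res = 11; the j loop: no iterations; return 122; agreement on 122.
Sweeping the whole domain (128 inputs) finds no disagreement.
verdict: equivalent


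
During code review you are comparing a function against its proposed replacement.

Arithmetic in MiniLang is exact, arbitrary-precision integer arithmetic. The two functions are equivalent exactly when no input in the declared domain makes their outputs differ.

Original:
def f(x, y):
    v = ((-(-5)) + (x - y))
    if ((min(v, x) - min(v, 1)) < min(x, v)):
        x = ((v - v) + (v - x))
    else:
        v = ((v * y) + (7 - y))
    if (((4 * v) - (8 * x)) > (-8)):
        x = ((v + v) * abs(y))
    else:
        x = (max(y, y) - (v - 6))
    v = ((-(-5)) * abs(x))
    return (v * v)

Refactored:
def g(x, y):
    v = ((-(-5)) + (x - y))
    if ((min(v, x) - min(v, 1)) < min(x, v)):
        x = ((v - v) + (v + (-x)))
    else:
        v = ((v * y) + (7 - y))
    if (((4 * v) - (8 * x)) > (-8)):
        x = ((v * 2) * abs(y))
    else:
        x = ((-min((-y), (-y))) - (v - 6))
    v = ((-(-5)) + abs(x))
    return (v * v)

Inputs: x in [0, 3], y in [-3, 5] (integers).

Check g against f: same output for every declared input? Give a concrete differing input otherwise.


There is a counterexample at x=0, y=-3: 625 on one side, 100 on the other.
f: v = 8; ((min(v, x) - min(v, 1)) < min(x, v)) -> true; x = 8; (((4 * v) - (8 * x)) > (-8)) -> false; x = -5; v = 25; return 625
g: v = 8; ((min(v, x) - min(v, 1)) < min(x, v)) -> true; x = 8; (((4 * v) - (8 * x)) > (-8)) -> false; x = -5; v = 10; return 100
verdict: not equivalent; witness: x=0, y=-3


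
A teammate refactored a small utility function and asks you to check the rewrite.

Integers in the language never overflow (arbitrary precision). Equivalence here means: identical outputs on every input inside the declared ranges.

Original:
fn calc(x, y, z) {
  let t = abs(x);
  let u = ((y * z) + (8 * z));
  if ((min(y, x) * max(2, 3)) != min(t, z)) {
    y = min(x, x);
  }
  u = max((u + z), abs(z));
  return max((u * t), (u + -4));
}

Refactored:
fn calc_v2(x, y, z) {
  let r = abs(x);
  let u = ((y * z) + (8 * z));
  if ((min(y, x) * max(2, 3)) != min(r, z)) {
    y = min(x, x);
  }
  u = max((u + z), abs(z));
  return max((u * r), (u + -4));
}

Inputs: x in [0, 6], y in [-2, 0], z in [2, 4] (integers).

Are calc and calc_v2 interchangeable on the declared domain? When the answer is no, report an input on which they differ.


The two versions differ — the changes include local variable names differ.
Tracing x=5, y=0, z=4: calc: t=5, then u=32, then ((min(y, x) * max(2, 3)) != min(t, z)) is true, then y=5, then u=36, then returns 180 | calc_v2: r=5, then u=32, then ((min(y, x) * max(2, 3)) != min(r, z)) is true, then y=5, then u=36, then returns 180 — matching result 180.
Sweeping the whole domain (63 inputs) finds no disagreement.
verdict: equivalent


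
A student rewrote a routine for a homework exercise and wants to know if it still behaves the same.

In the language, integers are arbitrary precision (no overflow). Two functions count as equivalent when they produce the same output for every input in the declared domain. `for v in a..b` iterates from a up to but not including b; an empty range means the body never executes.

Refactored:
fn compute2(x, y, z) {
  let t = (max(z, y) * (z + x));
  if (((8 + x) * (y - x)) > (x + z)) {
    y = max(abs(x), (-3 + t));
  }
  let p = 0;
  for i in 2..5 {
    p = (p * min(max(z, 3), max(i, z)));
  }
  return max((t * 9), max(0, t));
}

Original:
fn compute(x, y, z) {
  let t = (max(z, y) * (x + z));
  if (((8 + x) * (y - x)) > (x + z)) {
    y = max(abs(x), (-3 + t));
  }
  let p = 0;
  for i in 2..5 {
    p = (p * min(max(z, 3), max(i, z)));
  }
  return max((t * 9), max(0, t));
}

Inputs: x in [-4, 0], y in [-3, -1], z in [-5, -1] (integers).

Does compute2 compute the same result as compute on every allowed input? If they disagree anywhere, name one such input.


Equivalent — the differences include same computation, different form, yet no declared input distinguishes the two.
Tracing x=-1, y=-1, z=-3: compute: t becomes 4; next (((8 + x) * (y - x)) > (x + z)) evaluates to true; next y becomes 1; next p becomes 0; next at i=2:; next p becomes 0; next at i=3:; next p becomes 0; next at i=4:; next p becomes 0; next final value 36 | compute2: t becomes 4; next (((8 + x) * (y - x)) > (x + z)) evaluates to true; next y becomes 1; next p becomes 0; next at i=2:; next p becomes 0; next at i=3:; next p becomes 0; next at i=4:; next p becomes 0; next final value 36 — matching result 36.
An exhaustive pass over the 75 declared inputs shows identical outputs.
verdict: equivalent


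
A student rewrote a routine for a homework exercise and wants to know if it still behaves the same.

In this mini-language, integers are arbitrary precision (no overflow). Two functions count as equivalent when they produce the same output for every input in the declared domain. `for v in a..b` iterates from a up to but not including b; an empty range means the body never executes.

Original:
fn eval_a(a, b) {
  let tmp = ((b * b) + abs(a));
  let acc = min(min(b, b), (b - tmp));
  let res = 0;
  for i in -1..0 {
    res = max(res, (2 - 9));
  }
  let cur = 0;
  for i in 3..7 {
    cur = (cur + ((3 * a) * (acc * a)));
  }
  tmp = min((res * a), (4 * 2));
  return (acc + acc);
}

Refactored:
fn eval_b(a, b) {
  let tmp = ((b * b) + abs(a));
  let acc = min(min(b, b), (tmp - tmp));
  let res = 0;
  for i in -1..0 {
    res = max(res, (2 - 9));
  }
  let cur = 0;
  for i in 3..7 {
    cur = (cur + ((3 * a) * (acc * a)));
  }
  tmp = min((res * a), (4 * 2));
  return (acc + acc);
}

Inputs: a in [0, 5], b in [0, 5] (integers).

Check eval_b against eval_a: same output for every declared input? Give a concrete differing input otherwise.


Take a=0, b=2.
eval_a: tmp := 4 | acc := -2 | res := 0 | iter i=-1: | res := 0 | cur := 0 | iter i=3: | cur := 0 | iter i=4: | cur := 0 | iter i=5: | cur := 0 | iter i=6: | cur := 0 | tmp := 0 | result -4
eval_b: tmp := 4 | acc := 0 | res := 0 | iter i=-1: | res := 0 | cur := 0 | iter i=3: | cur := 0 | iter i=4: | cur := 0 | iter i=5: | cur := 0 | iter i=6: | cur := 0 | tmp := 0 | result 0
-4 vs 0 — the two versions disagree here.
verdict: not equivalent; witness: a=0, b=2


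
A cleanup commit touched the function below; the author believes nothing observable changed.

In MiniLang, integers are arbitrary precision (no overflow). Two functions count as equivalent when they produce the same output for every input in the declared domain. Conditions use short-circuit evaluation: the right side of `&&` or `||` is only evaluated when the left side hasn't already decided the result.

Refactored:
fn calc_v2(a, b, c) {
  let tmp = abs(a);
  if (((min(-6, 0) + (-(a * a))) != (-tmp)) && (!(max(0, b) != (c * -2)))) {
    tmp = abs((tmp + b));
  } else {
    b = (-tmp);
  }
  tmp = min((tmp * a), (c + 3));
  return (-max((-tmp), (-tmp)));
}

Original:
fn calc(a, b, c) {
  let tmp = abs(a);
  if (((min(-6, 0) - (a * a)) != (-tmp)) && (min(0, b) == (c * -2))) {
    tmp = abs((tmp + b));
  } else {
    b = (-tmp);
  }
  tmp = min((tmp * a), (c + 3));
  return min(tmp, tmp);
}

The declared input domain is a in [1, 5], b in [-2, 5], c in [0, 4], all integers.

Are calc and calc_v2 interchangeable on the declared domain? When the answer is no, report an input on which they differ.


On input a=1, b=-1, c=0, calc returns 1 while calc_v2 returns 0.
verdict: not equivalent; witness: a=1, b=-1, c=0


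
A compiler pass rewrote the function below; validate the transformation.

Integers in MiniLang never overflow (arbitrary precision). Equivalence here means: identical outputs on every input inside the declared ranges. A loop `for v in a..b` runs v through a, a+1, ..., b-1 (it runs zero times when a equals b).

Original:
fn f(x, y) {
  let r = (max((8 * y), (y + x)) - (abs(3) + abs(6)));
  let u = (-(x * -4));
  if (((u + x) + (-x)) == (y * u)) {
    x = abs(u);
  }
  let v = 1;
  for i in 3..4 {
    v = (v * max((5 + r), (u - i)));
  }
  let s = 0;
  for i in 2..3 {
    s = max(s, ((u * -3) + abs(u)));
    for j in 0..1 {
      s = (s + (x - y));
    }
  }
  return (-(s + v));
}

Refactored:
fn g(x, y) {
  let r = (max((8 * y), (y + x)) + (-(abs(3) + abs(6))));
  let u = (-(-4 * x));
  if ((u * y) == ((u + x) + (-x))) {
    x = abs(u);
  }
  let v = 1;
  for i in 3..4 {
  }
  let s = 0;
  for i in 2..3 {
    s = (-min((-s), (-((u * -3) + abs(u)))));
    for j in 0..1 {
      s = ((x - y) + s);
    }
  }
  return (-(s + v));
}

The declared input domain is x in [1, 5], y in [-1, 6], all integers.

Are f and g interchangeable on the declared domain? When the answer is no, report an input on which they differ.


x=1, y=1 yields -7 from f but -4 from g.
verdict: not equivalent; witness: x=1, y=1


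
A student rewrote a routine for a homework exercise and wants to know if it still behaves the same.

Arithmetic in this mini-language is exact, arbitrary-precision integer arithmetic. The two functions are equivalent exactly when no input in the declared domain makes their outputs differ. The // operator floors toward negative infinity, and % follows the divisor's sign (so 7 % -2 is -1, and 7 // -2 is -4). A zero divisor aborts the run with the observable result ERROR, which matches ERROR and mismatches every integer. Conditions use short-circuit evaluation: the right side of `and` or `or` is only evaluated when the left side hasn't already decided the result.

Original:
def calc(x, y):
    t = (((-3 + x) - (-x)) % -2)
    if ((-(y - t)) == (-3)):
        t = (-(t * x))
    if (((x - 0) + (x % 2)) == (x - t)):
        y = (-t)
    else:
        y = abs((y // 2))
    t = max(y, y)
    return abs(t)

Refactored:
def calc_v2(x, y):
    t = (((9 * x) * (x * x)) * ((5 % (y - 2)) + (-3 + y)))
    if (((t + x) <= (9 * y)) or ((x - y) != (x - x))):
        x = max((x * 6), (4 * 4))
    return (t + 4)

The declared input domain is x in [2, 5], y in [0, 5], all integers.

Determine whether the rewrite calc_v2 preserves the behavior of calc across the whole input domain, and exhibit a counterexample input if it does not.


Run the pair on x=2, y=0.
calc: t := -1 | ((-(y - t)) == (-3)): false | (((x - 0) + (x % 2)) == (x - t)): false | y := 0 | t := 0 | result 0
calc_v2: t := -288 | (((t + x) <= (9 * y)) or ((x - y) != (x - x))): true | x := 16 | result -284
0 != -284, so the rewrite changes behavior.
verdict: not equivalent; witness: x=2, y=0


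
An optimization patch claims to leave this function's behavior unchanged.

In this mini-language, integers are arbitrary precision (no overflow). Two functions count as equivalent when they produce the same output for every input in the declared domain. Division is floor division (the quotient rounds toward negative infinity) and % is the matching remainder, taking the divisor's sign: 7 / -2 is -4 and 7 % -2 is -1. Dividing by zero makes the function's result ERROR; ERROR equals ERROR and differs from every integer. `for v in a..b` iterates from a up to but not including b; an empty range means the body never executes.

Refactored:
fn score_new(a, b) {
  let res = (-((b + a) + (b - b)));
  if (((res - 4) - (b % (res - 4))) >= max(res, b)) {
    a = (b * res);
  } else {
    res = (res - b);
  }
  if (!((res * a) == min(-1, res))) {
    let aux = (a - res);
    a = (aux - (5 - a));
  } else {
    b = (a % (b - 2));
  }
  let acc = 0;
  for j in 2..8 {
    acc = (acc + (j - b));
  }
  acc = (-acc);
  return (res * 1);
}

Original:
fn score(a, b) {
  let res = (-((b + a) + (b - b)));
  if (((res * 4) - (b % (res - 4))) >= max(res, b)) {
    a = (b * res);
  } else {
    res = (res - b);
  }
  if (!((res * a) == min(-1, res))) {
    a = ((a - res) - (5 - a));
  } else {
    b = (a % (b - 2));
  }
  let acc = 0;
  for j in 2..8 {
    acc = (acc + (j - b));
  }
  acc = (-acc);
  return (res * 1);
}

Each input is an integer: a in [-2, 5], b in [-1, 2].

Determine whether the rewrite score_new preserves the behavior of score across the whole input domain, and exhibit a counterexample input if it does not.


Run the pair on a=-2, b=-1.
score: res := 3 | (((res * 4) - (b % (res - 4))) >= max(res, b)): true | a := -3 | (!((res * a) == min(-1, res))): true | a := -14 | acc := 0 | iter j=2: | acc := 3 | iter j=3: | acc := 7 | iter j=4: | acc := 12 | iter j=5: | acc := 18 | iter j=6: | acc := 25 | iter j=7: | acc := 33 | acc := -33 | result 3
score_new: res := 3 | (((res - 4) - (b % (res - 4))) >= max(res, b)): false | res := 4 | (!((res * a) == min(-1, res))): true | aux := -6 | a := -13 | acc := 0 | iter j=2: | acc := 3 | iter j=3: | acc := 7 | iter j=4: | acc := 12 | iter j=5: | acc := 18 | iter j=6: | acc := 25 | iter j=7: | acc := 33 | acc := -33 | result 4
3 vs 4 — the two versions disagree here.
verdict: not equivalent; witness: a=-2, b=-1


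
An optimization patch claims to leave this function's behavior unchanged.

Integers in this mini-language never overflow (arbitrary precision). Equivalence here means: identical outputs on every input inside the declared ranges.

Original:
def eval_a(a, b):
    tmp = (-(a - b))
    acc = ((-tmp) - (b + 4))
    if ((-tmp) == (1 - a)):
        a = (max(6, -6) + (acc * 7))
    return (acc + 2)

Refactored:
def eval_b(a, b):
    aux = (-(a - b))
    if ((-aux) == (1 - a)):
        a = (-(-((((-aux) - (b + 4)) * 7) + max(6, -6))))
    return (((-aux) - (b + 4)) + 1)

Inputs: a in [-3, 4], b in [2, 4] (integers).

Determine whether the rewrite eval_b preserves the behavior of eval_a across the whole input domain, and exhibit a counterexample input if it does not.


Run the pair on a=-3, b=2.
eval_a: tmp becomes 5; next acc becomes -11; next ((-tmp) == (1 - a)) evaluates to false; next final value -9
eval_b: aux becomes 5; next ((-aux) == (1 - a)) evaluates to false; next final value -10
-9 vs -10 — the two versions disagree here.
verdict: not equivalent; witness: a=-3, b=2


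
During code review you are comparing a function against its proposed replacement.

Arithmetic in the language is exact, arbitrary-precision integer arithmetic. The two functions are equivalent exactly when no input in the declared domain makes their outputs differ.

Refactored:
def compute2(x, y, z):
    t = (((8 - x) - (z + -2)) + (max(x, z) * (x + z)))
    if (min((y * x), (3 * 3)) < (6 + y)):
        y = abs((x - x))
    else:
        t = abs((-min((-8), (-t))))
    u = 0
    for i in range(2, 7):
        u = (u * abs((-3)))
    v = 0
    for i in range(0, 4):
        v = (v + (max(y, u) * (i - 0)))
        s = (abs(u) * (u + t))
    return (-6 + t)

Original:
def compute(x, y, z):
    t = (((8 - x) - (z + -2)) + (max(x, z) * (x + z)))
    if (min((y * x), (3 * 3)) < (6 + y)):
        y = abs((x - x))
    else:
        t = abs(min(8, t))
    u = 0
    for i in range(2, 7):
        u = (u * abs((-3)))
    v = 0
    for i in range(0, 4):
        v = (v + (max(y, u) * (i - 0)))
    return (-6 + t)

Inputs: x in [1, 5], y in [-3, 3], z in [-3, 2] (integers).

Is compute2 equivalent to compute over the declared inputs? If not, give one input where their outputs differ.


On input x=3, y=3, z=-3, compute returns 2 while compute2 returns 4.
verdict: not equivalent; witness: x=3, y=3, z=-3


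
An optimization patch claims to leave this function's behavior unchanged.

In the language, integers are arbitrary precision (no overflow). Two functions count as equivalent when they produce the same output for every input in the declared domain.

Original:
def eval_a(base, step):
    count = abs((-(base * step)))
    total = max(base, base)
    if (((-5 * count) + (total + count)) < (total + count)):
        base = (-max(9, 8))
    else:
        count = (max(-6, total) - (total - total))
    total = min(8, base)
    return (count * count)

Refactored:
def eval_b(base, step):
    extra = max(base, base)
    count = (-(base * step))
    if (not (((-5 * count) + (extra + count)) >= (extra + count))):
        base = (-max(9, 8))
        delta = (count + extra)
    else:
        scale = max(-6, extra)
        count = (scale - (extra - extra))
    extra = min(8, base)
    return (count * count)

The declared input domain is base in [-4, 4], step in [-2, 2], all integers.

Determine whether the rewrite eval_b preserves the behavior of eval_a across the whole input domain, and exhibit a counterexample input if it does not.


Not equivalent: base=-4, step=-2 separates them (64 vs 16).
eval_a: count = 8; total = -4; (((-5 * count) + (total + count)) < (total + count)) -> true; base = -9; total = -9; return 64
eval_b: extra = -4; count = -8; (not (((-5 * count) + (extra + count)) >= (extra + count))) -> false; scale = -4; count = -4; extra = -4; return 16
verdict: not equivalent; witness: base=-4, step=-2


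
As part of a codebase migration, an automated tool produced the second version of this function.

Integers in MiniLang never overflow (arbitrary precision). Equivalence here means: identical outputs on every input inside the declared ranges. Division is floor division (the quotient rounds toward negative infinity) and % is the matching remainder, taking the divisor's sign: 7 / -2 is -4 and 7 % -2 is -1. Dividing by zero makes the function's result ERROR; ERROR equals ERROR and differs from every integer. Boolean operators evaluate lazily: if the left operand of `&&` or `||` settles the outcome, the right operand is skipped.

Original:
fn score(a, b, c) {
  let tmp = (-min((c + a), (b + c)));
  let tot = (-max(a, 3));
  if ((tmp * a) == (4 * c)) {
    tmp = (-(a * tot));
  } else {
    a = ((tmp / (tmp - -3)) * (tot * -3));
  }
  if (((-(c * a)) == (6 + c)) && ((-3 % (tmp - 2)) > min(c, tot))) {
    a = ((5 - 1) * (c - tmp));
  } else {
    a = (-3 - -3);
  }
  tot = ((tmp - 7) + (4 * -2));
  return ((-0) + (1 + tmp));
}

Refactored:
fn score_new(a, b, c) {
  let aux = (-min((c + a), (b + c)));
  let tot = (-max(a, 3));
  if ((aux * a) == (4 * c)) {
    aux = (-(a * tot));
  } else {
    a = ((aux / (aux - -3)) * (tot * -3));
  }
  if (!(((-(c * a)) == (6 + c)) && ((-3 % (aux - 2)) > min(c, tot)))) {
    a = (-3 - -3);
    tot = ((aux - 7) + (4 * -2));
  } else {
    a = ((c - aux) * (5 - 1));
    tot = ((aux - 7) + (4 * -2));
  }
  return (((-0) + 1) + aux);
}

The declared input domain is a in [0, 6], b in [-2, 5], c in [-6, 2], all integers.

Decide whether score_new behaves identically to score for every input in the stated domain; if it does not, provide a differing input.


Side by side, the visible changes include: statement counts differ; and boolean connective usage differs; and constant usage differs; and arithmetic usage differs; and local variable names differ.
Tracing a=1, b=1, c=-4: score: tmp=3, then tot=-3, then ((tmp * a) == (4 * c)) is false, then a=0, then (((-(c * a)) == (6 + c)) && ((-3 % (tmp - 2)) > min(c, tot))) is false, then a=0, then tot=-12, then returns 4 | score_new: aux=3, then tot=-3, then ((aux * a) == (4 * c)) is false, then a=0, then (!(((-(c * a)) == (6 + c)) && ((-3 % (aux - 2)) > min(c, tot)))) is true, then a=0, then tot=-12, then returns 4 — matching result 4.
An exhaustive pass over the 504 declared inputs shows identical outputs.
verdict: equivalent


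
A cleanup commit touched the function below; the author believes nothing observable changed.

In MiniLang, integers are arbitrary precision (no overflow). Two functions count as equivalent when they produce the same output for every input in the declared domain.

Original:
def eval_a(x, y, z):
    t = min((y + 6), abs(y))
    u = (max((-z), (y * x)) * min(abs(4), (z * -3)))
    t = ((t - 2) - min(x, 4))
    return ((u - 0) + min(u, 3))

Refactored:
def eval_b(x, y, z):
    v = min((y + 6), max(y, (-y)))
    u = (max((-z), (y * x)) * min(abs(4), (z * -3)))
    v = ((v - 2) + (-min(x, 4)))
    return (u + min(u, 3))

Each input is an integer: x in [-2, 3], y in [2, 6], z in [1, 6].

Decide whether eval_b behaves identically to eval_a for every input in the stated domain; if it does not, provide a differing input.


Equivalent — the differences include local variable names differ; min/max/abs usage differs; constant usage differs; arithmetic usage differs, yet no declared input distinguishes the two.
As a probe, take x=-2, y=3, z=4: eval_a runs t becomes 3; next u becomes 48; next t becomes 3; next final value 51; eval_b runs v becomes 3; next u becomes 48; next v becomes 3; next final value 51; both end at 51.
Checked all 180 inputs in the declared domain: the outputs agree on every one.
verdict: equivalent


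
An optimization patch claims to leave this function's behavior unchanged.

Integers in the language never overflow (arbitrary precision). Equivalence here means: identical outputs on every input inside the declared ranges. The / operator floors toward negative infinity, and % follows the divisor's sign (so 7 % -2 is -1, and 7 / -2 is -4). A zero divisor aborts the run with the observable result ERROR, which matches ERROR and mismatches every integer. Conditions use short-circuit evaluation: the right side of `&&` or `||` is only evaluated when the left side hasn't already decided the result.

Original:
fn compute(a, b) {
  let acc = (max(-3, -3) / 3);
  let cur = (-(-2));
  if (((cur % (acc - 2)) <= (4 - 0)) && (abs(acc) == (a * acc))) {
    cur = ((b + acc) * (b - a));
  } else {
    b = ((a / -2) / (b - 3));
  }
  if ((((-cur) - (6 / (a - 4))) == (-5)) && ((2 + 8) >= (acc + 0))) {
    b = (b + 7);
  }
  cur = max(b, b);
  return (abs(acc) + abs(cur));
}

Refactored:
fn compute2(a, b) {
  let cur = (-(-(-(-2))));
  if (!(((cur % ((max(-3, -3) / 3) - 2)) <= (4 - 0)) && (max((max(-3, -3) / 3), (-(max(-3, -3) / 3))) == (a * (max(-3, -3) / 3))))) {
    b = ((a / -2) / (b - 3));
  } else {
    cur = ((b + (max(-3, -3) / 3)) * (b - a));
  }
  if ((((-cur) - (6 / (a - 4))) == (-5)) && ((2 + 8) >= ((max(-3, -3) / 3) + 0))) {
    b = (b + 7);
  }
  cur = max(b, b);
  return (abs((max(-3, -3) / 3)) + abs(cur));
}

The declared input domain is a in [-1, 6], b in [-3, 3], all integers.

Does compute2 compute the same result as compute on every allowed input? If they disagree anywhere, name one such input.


Changes here: min/max/abs usage differs, and local variable names differ, and constant usage differs, and arithmetic usage differs, and statement counts differ, and boolean connective usage differs; the full 56-point sweep finds no disagreement.
verdict: equivalent
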